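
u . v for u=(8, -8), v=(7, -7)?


u . v = u_x*v_x + u_y*v_y = 8*7 + (-8)*(-7)
= 56 + 56 = 112

112


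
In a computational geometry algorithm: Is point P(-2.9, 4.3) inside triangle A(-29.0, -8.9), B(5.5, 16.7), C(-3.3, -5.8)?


Cross products: AB x AP = -212.76, BC x BP = -79.88, CA x CP = -258.33
All same sign? yes

Yes, inside


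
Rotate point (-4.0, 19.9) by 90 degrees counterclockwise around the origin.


90° CCW: (x,y) -> (-y, x)
(-4,19.9) -> (-19.9, -4)

(-19.9, -4)


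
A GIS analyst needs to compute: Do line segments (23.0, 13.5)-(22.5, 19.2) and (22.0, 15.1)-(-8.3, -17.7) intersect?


Cross products: d1=81.28, d2=-107.83, d3=4.9, d4=194.01
d1*d2 < 0 and d3*d4 < 0? no

No, they don't intersect


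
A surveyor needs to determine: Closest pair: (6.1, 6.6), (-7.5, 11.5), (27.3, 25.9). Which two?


d(P0,P1) = 14.4558, d(P0,P2) = 28.6693, d(P1,P2) = 37.6617
Closest: P0 and P1

Closest pair: (6.1, 6.6) and (-7.5, 11.5), distance = 14.4558


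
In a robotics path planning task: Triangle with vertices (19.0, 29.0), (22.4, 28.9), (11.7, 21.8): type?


Side lengths squared: AB^2=11.57, BC^2=164.9, CA^2=105.13
Sorted: [11.57, 105.13, 164.9]
By sides: Scalene, By angles: Obtuse

Scalene, Obtuse


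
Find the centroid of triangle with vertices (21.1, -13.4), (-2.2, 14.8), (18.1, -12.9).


Centroid = ((x_A+x_B+x_C)/3, (y_A+y_B+y_C)/3)
= ((21.1+(-2.2)+18.1)/3, ((-13.4)+14.8+(-12.9))/3)
= (12.3333, -3.8333)

(12.3333, -3.8333)


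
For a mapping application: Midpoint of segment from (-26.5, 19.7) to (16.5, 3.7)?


M = (((-26.5)+16.5)/2, (19.7+3.7)/2)
= (-5, 11.7)

(-5, 11.7)


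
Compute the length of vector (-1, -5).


|u| = sqrt((-1)^2 + (-5)^2) = sqrt(26) = 5.099

5.099


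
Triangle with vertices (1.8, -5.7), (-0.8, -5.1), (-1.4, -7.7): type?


Side lengths squared: AB^2=7.12, BC^2=7.12, CA^2=14.24
Sorted: [7.12, 7.12, 14.24]
By sides: Isosceles, By angles: Right

Isosceles, Right


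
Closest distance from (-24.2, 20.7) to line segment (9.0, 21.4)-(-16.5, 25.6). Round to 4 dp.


Project P onto AB: t = 1 (clamped to [0,1])
Closest point on segment: (-16.5, 25.6)
Distance: 9.1269

9.1269


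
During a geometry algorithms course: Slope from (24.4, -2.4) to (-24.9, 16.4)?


slope = (y2-y1)/(x2-x1) = (16.4-(-2.4))/((-24.9)-24.4) = 18.8/(-49.3) = -0.3813

-0.3813


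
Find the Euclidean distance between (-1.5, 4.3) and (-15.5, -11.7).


dx=-14, dy=-16
d^2 = (-14)^2 + (-16)^2 = 452
d = sqrt(452) = 21.2603

21.2603


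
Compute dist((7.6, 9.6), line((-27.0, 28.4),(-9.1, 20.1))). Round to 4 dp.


|cross product| = 49.34
|line direction| = sqrt(389.3) = 19.7307
Distance = 49.34/sqrt(389.3) = 2.5007

2.5007


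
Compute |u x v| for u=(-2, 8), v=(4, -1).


|u x v| = |(-2)*(-1) - 8*4|
= |2 - 32| = 30

30


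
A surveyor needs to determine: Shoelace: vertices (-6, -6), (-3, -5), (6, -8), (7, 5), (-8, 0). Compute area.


Shoelace sum: ((-6)*(-5) - (-3)*(-6)) + ((-3)*(-8) - 6*(-5)) + (6*5 - 7*(-8)) + (7*0 - (-8)*5) + ((-8)*(-6) - (-6)*0)
= 240
Area = |240|/2 = 120

120


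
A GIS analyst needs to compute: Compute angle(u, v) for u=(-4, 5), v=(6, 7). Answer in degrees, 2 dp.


u.v = 11, |u| = sqrt(41) = 6.4031, |v| = sqrt(85) = 9.2195
cos(theta) = u.v/(|u||v|) = 11/sqrt(3485) = 0.186334
theta = acos(0.186334) = 79.26 degrees

79.26 degrees


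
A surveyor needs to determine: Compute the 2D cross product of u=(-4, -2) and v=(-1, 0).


u x v = u_x*v_y - u_y*v_x = (-4)*0 - (-2)*(-1)
= 0 - 2 = -2

-2


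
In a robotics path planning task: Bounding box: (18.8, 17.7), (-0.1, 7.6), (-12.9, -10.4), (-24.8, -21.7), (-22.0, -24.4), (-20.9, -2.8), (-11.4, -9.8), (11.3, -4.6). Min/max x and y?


x range: [-24.8, 18.8]
y range: [-24.4, 17.7]
Bounding box: (-24.8,-24.4) to (18.8,17.7)

(-24.8,-24.4) to (18.8,17.7)


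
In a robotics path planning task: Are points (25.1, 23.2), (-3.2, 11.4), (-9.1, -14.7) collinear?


Cross product: ((-3.2)-25.1)*((-14.7)-23.2) - (11.4-23.2)*((-9.1)-25.1)
= 669.01

No, not collinear


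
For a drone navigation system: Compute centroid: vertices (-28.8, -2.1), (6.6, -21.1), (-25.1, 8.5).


Centroid = ((x_A+x_B+x_C)/3, (y_A+y_B+y_C)/3)
= (((-28.8)+6.6+(-25.1))/3, ((-2.1)+(-21.1)+8.5)/3)
= (-15.7667, -4.9)

(-15.7667, -4.9)


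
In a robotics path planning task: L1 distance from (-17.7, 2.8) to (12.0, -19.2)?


|(-17.7)-12| + |2.8-(-19.2)| = 29.7 + 22 = 51.7

51.7


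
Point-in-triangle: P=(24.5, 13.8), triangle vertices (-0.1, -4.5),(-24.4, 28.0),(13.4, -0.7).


Cross products: AB x AP = -1244.19, BC x BP = 866.67, CA x CP = -153.57
All same sign? no

No, outside


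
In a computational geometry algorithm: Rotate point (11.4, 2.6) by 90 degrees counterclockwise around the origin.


90° CCW: (x,y) -> (-y, x)
(11.4,2.6) -> (-2.6, 11.4)

(-2.6, 11.4)


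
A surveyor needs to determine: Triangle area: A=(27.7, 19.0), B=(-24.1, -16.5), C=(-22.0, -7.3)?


Area = |x_A(y_B-y_C) + x_B(y_C-y_A) + x_C(y_A-y_B)|/2
= |(-254.84) + 633.83 + (-781)|/2
= 402.01/2 = 201.005

201.005


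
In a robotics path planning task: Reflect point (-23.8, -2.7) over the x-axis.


Reflection over x-axis: (x,y) -> (x,-y)
(-23.8, -2.7) -> (-23.8, 2.7)

(-23.8, 2.7)


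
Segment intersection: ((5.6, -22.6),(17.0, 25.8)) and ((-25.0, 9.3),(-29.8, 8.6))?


Cross products: d1=174.54, d2=-49.8, d3=1844.7, d4=2069.04
d1*d2 < 0 and d3*d4 < 0? no

No, they don't intersect


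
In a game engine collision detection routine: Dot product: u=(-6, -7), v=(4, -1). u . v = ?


u . v = u_x*v_x + u_y*v_y = (-6)*4 + (-7)*(-1)
= (-24) + 7 = -17

-17


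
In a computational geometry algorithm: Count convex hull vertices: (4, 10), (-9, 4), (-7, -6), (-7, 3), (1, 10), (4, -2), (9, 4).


Convex hull vertices (CCW): (-9, 4), (-7, -6), (4, -2), (9, 4), (4, 10), (1, 10)
Count = 6

6


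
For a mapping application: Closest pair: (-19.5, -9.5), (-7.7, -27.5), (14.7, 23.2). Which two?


d(P0,P1) = 21.523, d(P0,P2) = 47.3173, d(P1,P2) = 55.4279
Closest: P0 and P1

Closest pair: (-19.5, -9.5) and (-7.7, -27.5), distance = 21.523


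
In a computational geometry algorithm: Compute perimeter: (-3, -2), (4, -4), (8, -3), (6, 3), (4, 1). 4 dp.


Sides: (-3, -2)->(4, -4): sqrt(53) = 7.28011, (4, -4)->(8, -3): sqrt(17) = 4.123106, (8, -3)->(6, 3): sqrt(40) = 6.324555, (6, 3)->(4, 1): sqrt(8) = 2.828427, (4, 1)->(-3, -2): sqrt(58) = 7.615773
Sum = 28.171971
Perimeter = 28.172

28.172


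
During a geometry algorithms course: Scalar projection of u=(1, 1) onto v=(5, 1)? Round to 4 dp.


u.v = 6, |v| = sqrt(26) = 5.099
Scalar projection = u.v / |v| = 6 / sqrt(26) = 1.1767

1.1767


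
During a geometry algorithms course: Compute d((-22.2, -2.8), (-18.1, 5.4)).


dx=4.1, dy=8.2
d^2 = 4.1^2 + 8.2^2 = 84.05
d = sqrt(84.05) = 9.1679

9.1679


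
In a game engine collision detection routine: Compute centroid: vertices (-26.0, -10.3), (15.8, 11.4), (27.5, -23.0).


Centroid = ((x_A+x_B+x_C)/3, (y_A+y_B+y_C)/3)
= (((-26)+15.8+27.5)/3, ((-10.3)+11.4+(-23))/3)
= (5.7667, -7.3)

(5.7667, -7.3)


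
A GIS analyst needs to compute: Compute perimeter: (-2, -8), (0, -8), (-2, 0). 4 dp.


Sides: (-2, -8)->(0, -8): sqrt(4) = 2, (0, -8)->(-2, 0): sqrt(68) = 8.246211, (-2, 0)->(-2, -8): sqrt(64) = 8
Sum = 18.246211
Perimeter = 18.2462

18.2462


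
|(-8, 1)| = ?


|u| = sqrt((-8)^2 + 1^2) = sqrt(65) = 8.0623

8.0623


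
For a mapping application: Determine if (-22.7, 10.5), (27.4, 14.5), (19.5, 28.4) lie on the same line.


Cross product: (27.4-(-22.7))*(28.4-10.5) - (14.5-10.5)*(19.5-(-22.7))
= 727.99

No, not collinear


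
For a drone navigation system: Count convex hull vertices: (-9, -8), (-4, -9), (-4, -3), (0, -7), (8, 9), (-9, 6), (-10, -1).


Convex hull vertices (CCW): (-10, -1), (-9, -8), (-4, -9), (0, -7), (8, 9), (-9, 6)
Count = 6

6


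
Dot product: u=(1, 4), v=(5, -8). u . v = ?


u . v = u_x*v_x + u_y*v_y = 1*5 + 4*(-8)
= 5 + (-32) = -27

-27


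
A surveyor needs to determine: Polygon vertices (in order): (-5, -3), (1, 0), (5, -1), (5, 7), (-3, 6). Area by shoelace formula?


Shoelace sum: ((-5)*0 - 1*(-3)) + (1*(-1) - 5*0) + (5*7 - 5*(-1)) + (5*6 - (-3)*7) + ((-3)*(-3) - (-5)*6)
= 132
Area = |132|/2 = 66

66


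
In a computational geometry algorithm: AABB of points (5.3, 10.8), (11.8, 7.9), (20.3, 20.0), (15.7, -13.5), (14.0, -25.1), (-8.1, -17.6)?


x range: [-8.1, 20.3]
y range: [-25.1, 20]
Bounding box: (-8.1,-25.1) to (20.3,20)

(-8.1,-25.1) to (20.3,20)


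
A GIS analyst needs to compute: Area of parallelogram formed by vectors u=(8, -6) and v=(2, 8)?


|u x v| = |8*8 - (-6)*2|
= |64 - (-12)| = 76

76


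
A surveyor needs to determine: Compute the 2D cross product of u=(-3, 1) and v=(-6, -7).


u x v = u_x*v_y - u_y*v_x = (-3)*(-7) - 1*(-6)
= 21 - (-6) = 27

27


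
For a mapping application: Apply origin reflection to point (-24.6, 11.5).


Reflection over origin: (x,y) -> (-x,-y)
(-24.6, 11.5) -> (24.6, -11.5)

(24.6, -11.5)


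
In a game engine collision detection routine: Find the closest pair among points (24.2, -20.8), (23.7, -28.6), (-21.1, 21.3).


d(P0,P1) = 7.816, d(P0,P2) = 61.8425, d(P1,P2) = 67.06
Closest: P0 and P1

Closest pair: (24.2, -20.8) and (23.7, -28.6), distance = 7.816


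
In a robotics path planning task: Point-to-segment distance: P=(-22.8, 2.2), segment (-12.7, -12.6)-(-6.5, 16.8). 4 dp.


Project P onto AB: t = 0.4126 (clamped to [0,1])
Closest point on segment: (-10.1418, -0.4694)
Distance: 12.9366

12.9366


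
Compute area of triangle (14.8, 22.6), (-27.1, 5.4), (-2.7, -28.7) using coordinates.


Area = |x_A(y_B-y_C) + x_B(y_C-y_A) + x_C(y_A-y_B)|/2
= |504.68 + 1390.23 + (-46.44)|/2
= 1848.47/2 = 924.235

924.235


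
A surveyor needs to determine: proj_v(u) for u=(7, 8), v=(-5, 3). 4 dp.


u.v = -11, |v| = sqrt(34) = 5.831
Scalar projection = u.v / |v| = -11 / sqrt(34) = -1.8865

-1.8865


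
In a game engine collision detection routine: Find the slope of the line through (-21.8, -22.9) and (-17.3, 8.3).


slope = (y2-y1)/(x2-x1) = (8.3-(-22.9))/((-17.3)-(-21.8)) = 31.2/4.5 = 6.9333

6.9333


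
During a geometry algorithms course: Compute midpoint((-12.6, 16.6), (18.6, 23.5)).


M = (((-12.6)+18.6)/2, (16.6+23.5)/2)
= (3, 20.05)

(3, 20.05)


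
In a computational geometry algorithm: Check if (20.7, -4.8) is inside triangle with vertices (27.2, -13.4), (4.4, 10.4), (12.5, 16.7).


Cross products: AB x AP = -41.38, BC x BP = -225.81, CA x CP = -69.23
All same sign? yes

Yes, inside


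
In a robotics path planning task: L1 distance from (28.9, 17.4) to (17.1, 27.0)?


|28.9-17.1| + |17.4-27| = 11.8 + 9.6 = 21.4

21.4


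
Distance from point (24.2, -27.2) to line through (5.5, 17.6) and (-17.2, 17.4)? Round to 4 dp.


|cross product| = 1020.7
|line direction| = sqrt(515.33) = 22.7009
Distance = 1020.7/sqrt(515.33) = 44.963

44.963


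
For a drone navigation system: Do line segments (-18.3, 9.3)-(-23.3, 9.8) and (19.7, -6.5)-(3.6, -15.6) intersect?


Cross products: d1=-600.18, d2=-653.73, d3=60, d4=113.55
d1*d2 < 0 and d3*d4 < 0? no

No, they don't intersect


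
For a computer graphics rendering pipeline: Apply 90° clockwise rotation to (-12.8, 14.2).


90° CW: (x,y) -> (y, -x)
(-12.8,14.2) -> (14.2, 12.8)

(14.2, 12.8)


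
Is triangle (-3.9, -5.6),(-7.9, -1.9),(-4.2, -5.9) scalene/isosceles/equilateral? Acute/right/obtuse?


Side lengths squared: AB^2=29.69, BC^2=29.69, CA^2=0.18
Sorted: [0.18, 29.69, 29.69]
By sides: Isosceles, By angles: Acute

Isosceles, Acute


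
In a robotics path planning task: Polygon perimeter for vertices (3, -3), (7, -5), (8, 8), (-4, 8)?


Sides: (3, -3)->(7, -5): sqrt(20) = 4.472136, (7, -5)->(8, 8): sqrt(170) = 13.038405, (8, 8)->(-4, 8): sqrt(144) = 12, (-4, 8)->(3, -3): sqrt(170) = 13.038405
Sum = 42.548946
Perimeter = 42.5489

42.5489


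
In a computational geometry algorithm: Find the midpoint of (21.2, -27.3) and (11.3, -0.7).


M = ((21.2+11.3)/2, ((-27.3)+(-0.7))/2)
= (16.25, -14)

(16.25, -14)


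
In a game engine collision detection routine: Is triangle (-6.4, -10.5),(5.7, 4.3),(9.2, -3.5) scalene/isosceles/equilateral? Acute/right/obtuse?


Side lengths squared: AB^2=365.45, BC^2=73.09, CA^2=292.36
Sorted: [73.09, 292.36, 365.45]
By sides: Scalene, By angles: Right

Scalene, Right


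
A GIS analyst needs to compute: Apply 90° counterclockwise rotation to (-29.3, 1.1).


90° CCW: (x,y) -> (-y, x)
(-29.3,1.1) -> (-1.1, -29.3)

(-1.1, -29.3)


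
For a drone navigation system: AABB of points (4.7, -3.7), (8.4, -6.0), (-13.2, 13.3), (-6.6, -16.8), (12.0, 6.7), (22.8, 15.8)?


x range: [-13.2, 22.8]
y range: [-16.8, 15.8]
Bounding box: (-13.2,-16.8) to (22.8,15.8)

(-13.2,-16.8) to (22.8,15.8)


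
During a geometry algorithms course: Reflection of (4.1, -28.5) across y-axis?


Reflection over y-axis: (x,y) -> (-x,y)
(4.1, -28.5) -> (-4.1, -28.5)

(-4.1, -28.5)


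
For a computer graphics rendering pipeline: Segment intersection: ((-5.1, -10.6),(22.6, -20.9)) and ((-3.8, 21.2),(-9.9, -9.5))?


Cross products: d1=154.07, d2=1067.29, d3=894.25, d4=-18.97
d1*d2 < 0 and d3*d4 < 0? no

No, they don't intersect


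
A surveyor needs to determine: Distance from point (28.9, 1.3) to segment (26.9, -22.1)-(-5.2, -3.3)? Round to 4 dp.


Project P onto AB: t = 0.2715 (clamped to [0,1])
Closest point on segment: (18.1847, -16.9957)
Distance: 21.2026

21.2026


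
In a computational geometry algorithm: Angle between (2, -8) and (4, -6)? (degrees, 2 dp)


u.v = 56, |u| = sqrt(68) = 8.2462, |v| = sqrt(52) = 7.2111
cos(theta) = u.v/(|u||v|) = 56/sqrt(3536) = 0.941742
theta = acos(0.941742) = 19.65 degrees

19.65 degrees


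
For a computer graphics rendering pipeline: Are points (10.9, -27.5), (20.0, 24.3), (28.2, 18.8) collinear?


Cross product: (20-10.9)*(18.8-(-27.5)) - (24.3-(-27.5))*(28.2-10.9)
= -474.81

No, not collinear


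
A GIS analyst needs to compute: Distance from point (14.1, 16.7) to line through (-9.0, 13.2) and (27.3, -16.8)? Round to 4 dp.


|cross product| = 820.05
|line direction| = sqrt(2217.69) = 47.0924
Distance = 820.05/sqrt(2217.69) = 17.4137

17.4137


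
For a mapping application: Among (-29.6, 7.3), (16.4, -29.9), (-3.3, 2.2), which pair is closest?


d(P0,P1) = 59.1594, d(P0,P2) = 26.7899, d(P1,P2) = 37.663
Closest: P0 and P2

Closest pair: (-29.6, 7.3) and (-3.3, 2.2), distance = 26.7899


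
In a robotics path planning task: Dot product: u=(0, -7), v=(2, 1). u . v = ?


u . v = u_x*v_x + u_y*v_y = 0*2 + (-7)*1
= 0 + (-7) = -7

-7


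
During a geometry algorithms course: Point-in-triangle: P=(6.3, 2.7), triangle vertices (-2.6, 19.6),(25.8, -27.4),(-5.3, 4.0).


Cross products: AB x AP = -61.66, BC x BP = -323.81, CA x CP = -184.47
All same sign? yes

Yes, inside


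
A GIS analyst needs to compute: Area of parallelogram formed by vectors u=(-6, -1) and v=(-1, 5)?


|u x v| = |(-6)*5 - (-1)*(-1)|
= |(-30) - 1| = 31

31


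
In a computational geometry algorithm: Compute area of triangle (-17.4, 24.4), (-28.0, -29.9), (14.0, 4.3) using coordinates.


Area = |x_A(y_B-y_C) + x_B(y_C-y_A) + x_C(y_A-y_B)|/2
= |595.08 + 562.8 + 760.2|/2
= 1918.08/2 = 959.04

959.04


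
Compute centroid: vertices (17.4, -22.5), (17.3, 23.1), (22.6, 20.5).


Centroid = ((x_A+x_B+x_C)/3, (y_A+y_B+y_C)/3)
= ((17.4+17.3+22.6)/3, ((-22.5)+23.1+20.5)/3)
= (19.1, 7.0333)

(19.1, 7.0333)


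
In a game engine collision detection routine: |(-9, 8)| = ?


|u| = sqrt((-9)^2 + 8^2) = sqrt(145) = 12.0416

12.0416


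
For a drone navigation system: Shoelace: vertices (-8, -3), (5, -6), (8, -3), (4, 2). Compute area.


Shoelace sum: ((-8)*(-6) - 5*(-3)) + (5*(-3) - 8*(-6)) + (8*2 - 4*(-3)) + (4*(-3) - (-8)*2)
= 128
Area = |128|/2 = 64

64


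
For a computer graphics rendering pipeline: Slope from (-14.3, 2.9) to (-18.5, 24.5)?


slope = (y2-y1)/(x2-x1) = (24.5-2.9)/((-18.5)-(-14.3)) = 21.6/(-4.2) = -5.1429

-5.1429


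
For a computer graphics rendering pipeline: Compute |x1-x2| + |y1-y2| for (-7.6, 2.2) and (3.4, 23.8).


|(-7.6)-3.4| + |2.2-23.8| = 11 + 21.6 = 32.6

32.6


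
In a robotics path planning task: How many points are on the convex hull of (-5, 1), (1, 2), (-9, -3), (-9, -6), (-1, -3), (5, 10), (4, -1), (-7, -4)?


Convex hull vertices (CCW): (-9, -6), (-1, -3), (4, -1), (5, 10), (-5, 1), (-9, -3)
Count = 6

6


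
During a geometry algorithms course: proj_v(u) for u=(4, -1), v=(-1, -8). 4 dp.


u.v = 4, |v| = sqrt(65) = 8.0623
Scalar projection = u.v / |v| = 4 / sqrt(65) = 0.4961

0.4961


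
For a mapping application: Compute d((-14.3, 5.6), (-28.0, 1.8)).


dx=-13.7, dy=-3.8
d^2 = (-13.7)^2 + (-3.8)^2 = 202.13
d = sqrt(202.13) = 14.2172

14.2172


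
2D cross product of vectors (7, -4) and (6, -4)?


u x v = u_x*v_y - u_y*v_x = 7*(-4) - (-4)*6
= (-28) - (-24) = -4

-4


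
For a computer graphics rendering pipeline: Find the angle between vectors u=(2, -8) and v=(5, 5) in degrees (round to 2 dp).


u.v = -30, |u| = sqrt(68) = 8.2462, |v| = sqrt(50) = 7.0711
cos(theta) = u.v/(|u||v|) = -30/sqrt(3400) = -0.514496
theta = acos(-0.514496) = 120.96 degrees

120.96 degrees


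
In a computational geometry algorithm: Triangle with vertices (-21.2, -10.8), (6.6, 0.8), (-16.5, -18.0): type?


Side lengths squared: AB^2=907.4, BC^2=887.05, CA^2=73.93
Sorted: [73.93, 887.05, 907.4]
By sides: Scalene, By angles: Acute

Scalene, Acute


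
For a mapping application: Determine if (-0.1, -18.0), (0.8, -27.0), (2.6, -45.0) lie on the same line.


Cross product: (0.8-(-0.1))*((-45)-(-18)) - ((-27)-(-18))*(2.6-(-0.1))
= 0

Yes, collinear


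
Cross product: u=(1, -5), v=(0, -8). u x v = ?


u x v = u_x*v_y - u_y*v_x = 1*(-8) - (-5)*0
= (-8) - 0 = -8

-8


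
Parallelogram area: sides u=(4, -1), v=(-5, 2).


|u x v| = |4*2 - (-1)*(-5)|
= |8 - 5| = 3

3


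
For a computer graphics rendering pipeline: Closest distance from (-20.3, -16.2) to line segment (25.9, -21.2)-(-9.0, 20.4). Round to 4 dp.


Project P onto AB: t = 0.6174 (clamped to [0,1])
Closest point on segment: (4.3535, 4.4829)
Distance: 32.1804

32.1804


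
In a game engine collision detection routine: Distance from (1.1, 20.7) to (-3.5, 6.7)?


dx=-4.6, dy=-14
d^2 = (-4.6)^2 + (-14)^2 = 217.16
d = sqrt(217.16) = 14.7363

14.7363


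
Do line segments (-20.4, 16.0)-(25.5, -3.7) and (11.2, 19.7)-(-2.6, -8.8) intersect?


Cross products: d1=-849.54, d2=730.47, d3=792.35, d4=-787.66
d1*d2 < 0 and d3*d4 < 0? yes

Yes, they intersect


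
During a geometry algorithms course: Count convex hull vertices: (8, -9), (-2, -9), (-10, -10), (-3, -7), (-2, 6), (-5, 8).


Convex hull vertices (CCW): (-10, -10), (8, -9), (-2, 6), (-5, 8)
Count = 4

4


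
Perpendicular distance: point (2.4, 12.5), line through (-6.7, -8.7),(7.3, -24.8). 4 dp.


|cross product| = 443.31
|line direction| = sqrt(455.21) = 21.3357
Distance = 443.31/sqrt(455.21) = 20.7779

20.7779


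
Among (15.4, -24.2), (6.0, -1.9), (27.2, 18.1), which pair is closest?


d(P0,P1) = 24.2002, d(P0,P2) = 43.915, d(P1,P2) = 29.1452
Closest: P0 and P1

Closest pair: (15.4, -24.2) and (6.0, -1.9), distance = 24.2002


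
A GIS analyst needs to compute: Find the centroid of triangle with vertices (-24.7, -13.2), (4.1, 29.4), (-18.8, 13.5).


Centroid = ((x_A+x_B+x_C)/3, (y_A+y_B+y_C)/3)
= (((-24.7)+4.1+(-18.8))/3, ((-13.2)+29.4+13.5)/3)
= (-13.1333, 9.9)

(-13.1333, 9.9)


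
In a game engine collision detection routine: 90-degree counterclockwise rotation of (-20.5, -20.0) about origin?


90° CCW: (x,y) -> (-y, x)
(-20.5,-20) -> (20, -20.5)

(20, -20.5)


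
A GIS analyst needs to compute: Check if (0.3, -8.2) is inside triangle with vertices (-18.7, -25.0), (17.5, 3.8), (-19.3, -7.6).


Cross products: AB x AP = 60.96, BC x BP = 245.52, CA x CP = 340.68
All same sign? yes

Yes, inside


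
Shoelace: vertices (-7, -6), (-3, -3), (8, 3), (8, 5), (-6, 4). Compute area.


Shoelace sum: ((-7)*(-3) - (-3)*(-6)) + ((-3)*3 - 8*(-3)) + (8*5 - 8*3) + (8*4 - (-6)*5) + ((-6)*(-6) - (-7)*4)
= 160
Area = |160|/2 = 80

80


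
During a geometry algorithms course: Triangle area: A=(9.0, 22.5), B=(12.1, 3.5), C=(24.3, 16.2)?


Area = |x_A(y_B-y_C) + x_B(y_C-y_A) + x_C(y_A-y_B)|/2
= |(-114.3) + (-76.23) + 461.7|/2
= 271.17/2 = 135.585

135.585


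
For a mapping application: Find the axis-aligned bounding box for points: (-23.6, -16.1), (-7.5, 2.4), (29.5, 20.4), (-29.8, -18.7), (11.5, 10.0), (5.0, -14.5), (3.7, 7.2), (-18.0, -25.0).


x range: [-29.8, 29.5]
y range: [-25, 20.4]
Bounding box: (-29.8,-25) to (29.5,20.4)

(-29.8,-25) to (29.5,20.4)


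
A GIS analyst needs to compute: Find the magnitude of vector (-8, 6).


|u| = sqrt((-8)^2 + 6^2) = sqrt(100) = 10

10


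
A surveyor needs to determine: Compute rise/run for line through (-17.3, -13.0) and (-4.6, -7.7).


slope = (y2-y1)/(x2-x1) = ((-7.7)-(-13))/((-4.6)-(-17.3)) = 5.3/12.7 = 0.4173

0.4173


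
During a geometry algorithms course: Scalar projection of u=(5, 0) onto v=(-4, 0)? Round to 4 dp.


u.v = -20, |v| = sqrt(16) = 4
Scalar projection = u.v / |v| = -20 / sqrt(16) = -5

-5


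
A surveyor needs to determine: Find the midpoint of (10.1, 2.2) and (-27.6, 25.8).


M = ((10.1+(-27.6))/2, (2.2+25.8)/2)
= (-8.75, 14)

(-8.75, 14)


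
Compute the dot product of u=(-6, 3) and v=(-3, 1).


u . v = u_x*v_x + u_y*v_y = (-6)*(-3) + 3*1
= 18 + 3 = 21

21


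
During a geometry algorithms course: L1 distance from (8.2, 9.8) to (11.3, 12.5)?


|8.2-11.3| + |9.8-12.5| = 3.1 + 2.7 = 5.8

5.8


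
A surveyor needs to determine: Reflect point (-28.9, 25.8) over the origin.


Reflection over origin: (x,y) -> (-x,-y)
(-28.9, 25.8) -> (28.9, -25.8)

(28.9, -25.8)


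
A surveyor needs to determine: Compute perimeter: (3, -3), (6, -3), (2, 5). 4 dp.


Sides: (3, -3)->(6, -3): sqrt(9) = 3, (6, -3)->(2, 5): sqrt(80) = 8.944272, (2, 5)->(3, -3): sqrt(65) = 8.062258
Sum = 20.00653
Perimeter = 20.0065

20.0065


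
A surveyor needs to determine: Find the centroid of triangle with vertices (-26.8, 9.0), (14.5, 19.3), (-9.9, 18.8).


Centroid = ((x_A+x_B+x_C)/3, (y_A+y_B+y_C)/3)
= (((-26.8)+14.5+(-9.9))/3, (9+19.3+18.8)/3)
= (-7.4, 15.7)

(-7.4, 15.7)


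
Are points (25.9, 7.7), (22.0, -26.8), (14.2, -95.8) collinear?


Cross product: (22-25.9)*((-95.8)-7.7) - ((-26.8)-7.7)*(14.2-25.9)
= 0

Yes, collinear


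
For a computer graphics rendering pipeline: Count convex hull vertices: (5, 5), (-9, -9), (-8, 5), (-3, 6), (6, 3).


Convex hull vertices (CCW): (-9, -9), (6, 3), (5, 5), (-3, 6), (-8, 5)
Count = 5

5


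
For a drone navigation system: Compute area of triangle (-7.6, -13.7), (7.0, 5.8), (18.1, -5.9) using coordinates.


Area = |x_A(y_B-y_C) + x_B(y_C-y_A) + x_C(y_A-y_B)|/2
= |(-88.92) + 54.6 + (-352.95)|/2
= 387.27/2 = 193.635

193.635


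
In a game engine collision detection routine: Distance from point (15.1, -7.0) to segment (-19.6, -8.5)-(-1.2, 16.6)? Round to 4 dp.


Project P onto AB: t = 0.6981 (clamped to [0,1])
Closest point on segment: (-6.7555, 9.0216)
Distance: 27.099

27.099


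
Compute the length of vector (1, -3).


|u| = sqrt(1^2 + (-3)^2) = sqrt(10) = 3.1623

3.1623


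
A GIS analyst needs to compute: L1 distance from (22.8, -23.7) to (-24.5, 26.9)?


|22.8-(-24.5)| + |(-23.7)-26.9| = 47.3 + 50.6 = 97.9

97.9


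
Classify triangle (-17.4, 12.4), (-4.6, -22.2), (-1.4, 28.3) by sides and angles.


Side lengths squared: AB^2=1361, BC^2=2560.49, CA^2=508.81
Sorted: [508.81, 1361, 2560.49]
By sides: Scalene, By angles: Obtuse

Scalene, Obtuse


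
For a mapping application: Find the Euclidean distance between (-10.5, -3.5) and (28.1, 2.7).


dx=38.6, dy=6.2
d^2 = 38.6^2 + 6.2^2 = 1528.4
d = sqrt(1528.4) = 39.0948

39.0948


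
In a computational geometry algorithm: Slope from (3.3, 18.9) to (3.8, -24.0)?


slope = (y2-y1)/(x2-x1) = ((-24)-18.9)/(3.8-3.3) = (-42.9)/0.5 = -85.8

-85.8


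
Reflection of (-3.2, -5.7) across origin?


Reflection over origin: (x,y) -> (-x,-y)
(-3.2, -5.7) -> (3.2, 5.7)

(3.2, 5.7)


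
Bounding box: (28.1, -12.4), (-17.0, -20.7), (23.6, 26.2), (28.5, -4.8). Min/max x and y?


x range: [-17, 28.5]
y range: [-20.7, 26.2]
Bounding box: (-17,-20.7) to (28.5,26.2)

(-17,-20.7) to (28.5,26.2)


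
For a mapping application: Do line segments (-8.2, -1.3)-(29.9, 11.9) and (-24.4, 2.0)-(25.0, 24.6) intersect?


Cross products: d1=-529.14, d2=-738.12, d3=339.57, d4=548.55
d1*d2 < 0 and d3*d4 < 0? no

No, they don't intersect


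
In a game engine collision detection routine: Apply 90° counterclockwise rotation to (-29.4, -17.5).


90° CCW: (x,y) -> (-y, x)
(-29.4,-17.5) -> (17.5, -29.4)

(17.5, -29.4)


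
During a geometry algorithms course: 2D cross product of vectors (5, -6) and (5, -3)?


u x v = u_x*v_y - u_y*v_x = 5*(-3) - (-6)*5
= (-15) - (-30) = 15

15


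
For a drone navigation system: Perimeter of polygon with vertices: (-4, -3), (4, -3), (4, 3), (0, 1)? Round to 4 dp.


Sides: (-4, -3)->(4, -3): sqrt(64) = 8, (4, -3)->(4, 3): sqrt(36) = 6, (4, 3)->(0, 1): sqrt(20) = 4.472136, (0, 1)->(-4, -3): sqrt(32) = 5.656854
Sum = 24.12899
Perimeter = 24.129

24.129


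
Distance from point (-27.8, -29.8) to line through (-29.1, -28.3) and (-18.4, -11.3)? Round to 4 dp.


|cross product| = 38.15
|line direction| = sqrt(403.49) = 20.0871
Distance = 38.15/sqrt(403.49) = 1.8992

1.8992


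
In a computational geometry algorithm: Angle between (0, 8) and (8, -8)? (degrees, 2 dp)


u.v = -64, |u| = sqrt(64) = 8, |v| = sqrt(128) = 11.3137
cos(theta) = u.v/(|u||v|) = -64/sqrt(8192) = -0.707107
theta = acos(-0.707107) = 135 degrees

135 degrees


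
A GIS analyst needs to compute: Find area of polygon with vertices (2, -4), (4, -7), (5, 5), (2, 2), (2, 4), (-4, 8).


Shoelace sum: (2*(-7) - 4*(-4)) + (4*5 - 5*(-7)) + (5*2 - 2*5) + (2*4 - 2*2) + (2*8 - (-4)*4) + ((-4)*(-4) - 2*8)
= 93
Area = |93|/2 = 46.5

46.5


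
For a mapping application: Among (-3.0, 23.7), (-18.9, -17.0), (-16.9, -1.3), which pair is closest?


d(P0,P1) = 43.6955, d(P0,P2) = 28.6044, d(P1,P2) = 15.8269
Closest: P1 and P2

Closest pair: (-18.9, -17.0) and (-16.9, -1.3), distance = 15.8269


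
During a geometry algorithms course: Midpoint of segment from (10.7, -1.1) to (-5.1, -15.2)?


M = ((10.7+(-5.1))/2, ((-1.1)+(-15.2))/2)
= (2.8, -8.15)

(2.8, -8.15)


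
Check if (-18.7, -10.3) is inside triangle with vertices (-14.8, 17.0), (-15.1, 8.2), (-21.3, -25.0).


Cross products: AB x AP = -26.13, BC x BP = -4.82, CA x CP = -13.65
All same sign? yes

Yes, inside


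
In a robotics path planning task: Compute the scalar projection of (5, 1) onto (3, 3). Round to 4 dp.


u.v = 18, |v| = sqrt(18) = 4.2426
Scalar projection = u.v / |v| = 18 / sqrt(18) = 4.2426

4.2426


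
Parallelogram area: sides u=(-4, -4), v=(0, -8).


|u x v| = |(-4)*(-8) - (-4)*0|
= |32 - 0| = 32

32


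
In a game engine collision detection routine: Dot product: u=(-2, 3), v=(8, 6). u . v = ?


u . v = u_x*v_x + u_y*v_y = (-2)*8 + 3*6
= (-16) + 18 = 2

2


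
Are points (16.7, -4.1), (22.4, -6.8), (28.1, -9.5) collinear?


Cross product: (22.4-16.7)*((-9.5)-(-4.1)) - ((-6.8)-(-4.1))*(28.1-16.7)
= 0

Yes, collinear


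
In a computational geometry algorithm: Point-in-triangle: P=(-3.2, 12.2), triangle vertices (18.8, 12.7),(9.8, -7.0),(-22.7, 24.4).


Cross products: AB x AP = -428.9, BC x BP = -215.8, CA x CP = -278.15
All same sign? yes

Yes, inside


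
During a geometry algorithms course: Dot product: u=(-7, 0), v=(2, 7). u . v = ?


u . v = u_x*v_x + u_y*v_y = (-7)*2 + 0*7
= (-14) + 0 = -14

-14


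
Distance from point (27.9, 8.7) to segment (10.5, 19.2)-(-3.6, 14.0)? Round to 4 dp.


Project P onto AB: t = 0 (clamped to [0,1])
Closest point on segment: (10.5, 19.2)
Distance: 20.3226

20.3226


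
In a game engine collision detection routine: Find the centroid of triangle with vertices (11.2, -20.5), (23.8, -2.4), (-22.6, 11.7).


Centroid = ((x_A+x_B+x_C)/3, (y_A+y_B+y_C)/3)
= ((11.2+23.8+(-22.6))/3, ((-20.5)+(-2.4)+11.7)/3)
= (4.1333, -3.7333)

(4.1333, -3.7333)


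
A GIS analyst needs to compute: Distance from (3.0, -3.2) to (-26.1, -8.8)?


dx=-29.1, dy=-5.6
d^2 = (-29.1)^2 + (-5.6)^2 = 878.17
d = sqrt(878.17) = 29.6339

29.6339


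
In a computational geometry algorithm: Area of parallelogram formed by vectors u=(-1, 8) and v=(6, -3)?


|u x v| = |(-1)*(-3) - 8*6|
= |3 - 48| = 45

45


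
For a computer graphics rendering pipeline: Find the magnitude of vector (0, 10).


|u| = sqrt(0^2 + 10^2) = sqrt(100) = 10

10


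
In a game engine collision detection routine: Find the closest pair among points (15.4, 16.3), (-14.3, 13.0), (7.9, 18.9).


d(P0,P1) = 29.8828, d(P0,P2) = 7.9379, d(P1,P2) = 22.9706
Closest: P0 and P2

Closest pair: (15.4, 16.3) and (7.9, 18.9), distance = 7.9379


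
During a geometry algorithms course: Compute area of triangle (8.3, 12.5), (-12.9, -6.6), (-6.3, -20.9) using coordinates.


Area = |x_A(y_B-y_C) + x_B(y_C-y_A) + x_C(y_A-y_B)|/2
= |118.69 + 430.86 + (-120.33)|/2
= 429.22/2 = 214.61

214.61


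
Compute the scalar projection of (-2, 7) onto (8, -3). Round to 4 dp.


u.v = -37, |v| = sqrt(73) = 8.544
Scalar projection = u.v / |v| = -37 / sqrt(73) = -4.3305

-4.3305


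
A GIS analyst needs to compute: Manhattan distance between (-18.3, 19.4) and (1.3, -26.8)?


|(-18.3)-1.3| + |19.4-(-26.8)| = 19.6 + 46.2 = 65.8

65.8


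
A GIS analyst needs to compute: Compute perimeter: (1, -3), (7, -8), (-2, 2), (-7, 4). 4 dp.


Sides: (1, -3)->(7, -8): sqrt(61) = 7.81025, (7, -8)->(-2, 2): sqrt(181) = 13.453624, (-2, 2)->(-7, 4): sqrt(29) = 5.385165, (-7, 4)->(1, -3): sqrt(113) = 10.630146
Sum = 37.279185
Perimeter = 37.2792

37.2792


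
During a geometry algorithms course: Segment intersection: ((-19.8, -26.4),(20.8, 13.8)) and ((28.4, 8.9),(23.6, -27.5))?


Cross products: d1=-1585.04, d2=-300.16, d3=-504.46, d4=-1789.34
d1*d2 < 0 and d3*d4 < 0? no

No, they don't intersect


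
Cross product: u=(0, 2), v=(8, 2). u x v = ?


u x v = u_x*v_y - u_y*v_x = 0*2 - 2*8
= 0 - 16 = -16

-16


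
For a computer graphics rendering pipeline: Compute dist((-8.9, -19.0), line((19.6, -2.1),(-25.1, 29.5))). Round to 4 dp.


|cross product| = 1656.03
|line direction| = sqrt(2996.65) = 54.7417
Distance = 1656.03/sqrt(2996.65) = 30.2517

30.2517


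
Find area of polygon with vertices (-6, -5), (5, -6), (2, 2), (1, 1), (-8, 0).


Shoelace sum: ((-6)*(-6) - 5*(-5)) + (5*2 - 2*(-6)) + (2*1 - 1*2) + (1*0 - (-8)*1) + ((-8)*(-5) - (-6)*0)
= 131
Area = |131|/2 = 65.5

65.5


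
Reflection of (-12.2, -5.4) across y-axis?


Reflection over y-axis: (x,y) -> (-x,y)
(-12.2, -5.4) -> (12.2, -5.4)

(12.2, -5.4)


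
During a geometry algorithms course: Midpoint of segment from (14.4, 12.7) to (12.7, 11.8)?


M = ((14.4+12.7)/2, (12.7+11.8)/2)
= (13.55, 12.25)

(13.55, 12.25)


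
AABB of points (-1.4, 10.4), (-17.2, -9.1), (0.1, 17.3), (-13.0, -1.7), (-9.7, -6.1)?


x range: [-17.2, 0.1]
y range: [-9.1, 17.3]
Bounding box: (-17.2,-9.1) to (0.1,17.3)

(-17.2,-9.1) to (0.1,17.3)


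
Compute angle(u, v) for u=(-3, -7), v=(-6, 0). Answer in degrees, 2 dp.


u.v = 18, |u| = sqrt(58) = 7.6158, |v| = sqrt(36) = 6
cos(theta) = u.v/(|u||v|) = 18/sqrt(2088) = 0.393919
theta = acos(0.393919) = 66.8 degrees

66.8 degrees


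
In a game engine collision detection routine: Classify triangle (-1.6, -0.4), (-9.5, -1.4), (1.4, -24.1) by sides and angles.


Side lengths squared: AB^2=63.41, BC^2=634.1, CA^2=570.69
Sorted: [63.41, 570.69, 634.1]
By sides: Scalene, By angles: Right

Scalene, Right


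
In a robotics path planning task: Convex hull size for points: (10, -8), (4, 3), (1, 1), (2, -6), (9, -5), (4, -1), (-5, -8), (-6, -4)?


Convex hull vertices (CCW): (-6, -4), (-5, -8), (10, -8), (9, -5), (4, 3), (1, 1)
Count = 6

6


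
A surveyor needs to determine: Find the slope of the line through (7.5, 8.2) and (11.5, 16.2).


slope = (y2-y1)/(x2-x1) = (16.2-8.2)/(11.5-7.5) = 8/4 = 2

2


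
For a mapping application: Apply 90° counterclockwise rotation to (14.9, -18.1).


90° CCW: (x,y) -> (-y, x)
(14.9,-18.1) -> (18.1, 14.9)

(18.1, 14.9)


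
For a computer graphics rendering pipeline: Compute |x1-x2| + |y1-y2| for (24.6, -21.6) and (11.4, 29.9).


|24.6-11.4| + |(-21.6)-29.9| = 13.2 + 51.5 = 64.7

64.7


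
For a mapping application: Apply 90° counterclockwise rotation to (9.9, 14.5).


90° CCW: (x,y) -> (-y, x)
(9.9,14.5) -> (-14.5, 9.9)

(-14.5, 9.9)


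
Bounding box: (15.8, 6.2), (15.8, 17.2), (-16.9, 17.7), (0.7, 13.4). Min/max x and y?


x range: [-16.9, 15.8]
y range: [6.2, 17.7]
Bounding box: (-16.9,6.2) to (15.8,17.7)

(-16.9,6.2) to (15.8,17.7)


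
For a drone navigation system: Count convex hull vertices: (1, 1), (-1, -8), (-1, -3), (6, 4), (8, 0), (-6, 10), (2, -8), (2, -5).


Convex hull vertices (CCW): (-6, 10), (-1, -8), (2, -8), (8, 0), (6, 4)
Count = 5

5


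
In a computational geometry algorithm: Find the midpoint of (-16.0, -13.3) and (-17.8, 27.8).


M = (((-16)+(-17.8))/2, ((-13.3)+27.8)/2)
= (-16.9, 7.25)

(-16.9, 7.25)


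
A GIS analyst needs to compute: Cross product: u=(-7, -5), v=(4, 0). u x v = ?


u x v = u_x*v_y - u_y*v_x = (-7)*0 - (-5)*4
= 0 - (-20) = 20

20


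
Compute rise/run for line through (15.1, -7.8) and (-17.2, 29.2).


slope = (y2-y1)/(x2-x1) = (29.2-(-7.8))/((-17.2)-15.1) = 37/(-32.3) = -1.1455

-1.1455


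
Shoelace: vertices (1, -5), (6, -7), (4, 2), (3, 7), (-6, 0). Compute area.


Shoelace sum: (1*(-7) - 6*(-5)) + (6*2 - 4*(-7)) + (4*7 - 3*2) + (3*0 - (-6)*7) + ((-6)*(-5) - 1*0)
= 157
Area = |157|/2 = 78.5

78.5


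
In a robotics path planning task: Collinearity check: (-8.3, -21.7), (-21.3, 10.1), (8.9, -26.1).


Cross product: ((-21.3)-(-8.3))*((-26.1)-(-21.7)) - (10.1-(-21.7))*(8.9-(-8.3))
= -489.76

No, not collinear


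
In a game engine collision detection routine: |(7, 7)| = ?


|u| = sqrt(7^2 + 7^2) = sqrt(98) = 9.8995

9.8995


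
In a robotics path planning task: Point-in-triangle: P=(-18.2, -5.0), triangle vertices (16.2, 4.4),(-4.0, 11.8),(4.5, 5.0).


Cross products: AB x AP = 444.44, BC x BP = -239.36, CA x CP = -130.62
All same sign? no

No, outside


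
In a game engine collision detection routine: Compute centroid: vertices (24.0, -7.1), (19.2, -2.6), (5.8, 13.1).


Centroid = ((x_A+x_B+x_C)/3, (y_A+y_B+y_C)/3)
= ((24+19.2+5.8)/3, ((-7.1)+(-2.6)+13.1)/3)
= (16.3333, 1.1333)

(16.3333, 1.1333)


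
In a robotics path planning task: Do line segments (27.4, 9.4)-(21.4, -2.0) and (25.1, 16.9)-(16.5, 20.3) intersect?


Cross products: d1=56.68, d2=175.12, d3=-71.22, d4=-189.66
d1*d2 < 0 and d3*d4 < 0? no

No, they don't intersect


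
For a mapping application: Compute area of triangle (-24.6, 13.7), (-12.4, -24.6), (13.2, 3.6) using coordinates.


Area = |x_A(y_B-y_C) + x_B(y_C-y_A) + x_C(y_A-y_B)|/2
= |693.72 + 125.24 + 505.56|/2
= 1324.52/2 = 662.26

662.26


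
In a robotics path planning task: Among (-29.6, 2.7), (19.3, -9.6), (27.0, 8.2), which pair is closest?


d(P0,P1) = 50.4232, d(P0,P2) = 56.8666, d(P1,P2) = 19.3941
Closest: P1 and P2

Closest pair: (19.3, -9.6) and (27.0, 8.2), distance = 19.3941


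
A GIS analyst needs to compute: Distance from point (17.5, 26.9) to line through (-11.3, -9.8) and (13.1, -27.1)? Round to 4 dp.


|cross product| = 1393.72
|line direction| = sqrt(894.65) = 29.9107
Distance = 1393.72/sqrt(894.65) = 46.596

46.596


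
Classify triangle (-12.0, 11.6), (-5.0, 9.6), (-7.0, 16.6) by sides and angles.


Side lengths squared: AB^2=53, BC^2=53, CA^2=50
Sorted: [50, 53, 53]
By sides: Isosceles, By angles: Acute

Isosceles, Acute


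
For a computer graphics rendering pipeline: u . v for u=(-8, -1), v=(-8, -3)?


u . v = u_x*v_x + u_y*v_y = (-8)*(-8) + (-1)*(-3)
= 64 + 3 = 67

67


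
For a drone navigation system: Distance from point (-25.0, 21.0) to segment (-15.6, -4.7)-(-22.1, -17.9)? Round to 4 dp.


Project P onto AB: t = 0 (clamped to [0,1])
Closest point on segment: (-15.6, -4.7)
Distance: 27.3651

27.3651


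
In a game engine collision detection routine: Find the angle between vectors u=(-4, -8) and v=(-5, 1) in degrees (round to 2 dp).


u.v = 12, |u| = sqrt(80) = 8.9443, |v| = sqrt(26) = 5.099
cos(theta) = u.v/(|u||v|) = 12/sqrt(2080) = 0.263117
theta = acos(0.263117) = 74.74 degrees

74.74 degrees


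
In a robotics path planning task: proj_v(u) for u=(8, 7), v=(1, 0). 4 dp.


u.v = 8, |v| = sqrt(1) = 1
Scalar projection = u.v / |v| = 8 / sqrt(1) = 8

8


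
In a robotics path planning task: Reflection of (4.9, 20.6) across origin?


Reflection over origin: (x,y) -> (-x,-y)
(4.9, 20.6) -> (-4.9, -20.6)

(-4.9, -20.6)


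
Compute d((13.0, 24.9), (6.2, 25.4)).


dx=-6.8, dy=0.5
d^2 = (-6.8)^2 + 0.5^2 = 46.49
d = sqrt(46.49) = 6.8184

6.8184


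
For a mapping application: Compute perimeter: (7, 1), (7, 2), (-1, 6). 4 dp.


Sides: (7, 1)->(7, 2): sqrt(1) = 1, (7, 2)->(-1, 6): sqrt(80) = 8.944272, (-1, 6)->(7, 1): sqrt(89) = 9.433981
Sum = 19.378253
Perimeter = 19.3783

19.3783


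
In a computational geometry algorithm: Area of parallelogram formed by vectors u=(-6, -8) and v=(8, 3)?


|u x v| = |(-6)*3 - (-8)*8|
= |(-18) - (-64)| = 46

46


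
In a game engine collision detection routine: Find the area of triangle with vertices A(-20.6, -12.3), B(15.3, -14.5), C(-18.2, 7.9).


Area = |x_A(y_B-y_C) + x_B(y_C-y_A) + x_C(y_A-y_B)|/2
= |461.44 + 309.06 + (-40.04)|/2
= 730.46/2 = 365.23

365.23


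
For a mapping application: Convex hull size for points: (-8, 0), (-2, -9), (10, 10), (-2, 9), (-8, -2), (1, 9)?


Convex hull vertices (CCW): (-8, -2), (-2, -9), (10, 10), (-2, 9), (-8, 0)
Count = 5

5


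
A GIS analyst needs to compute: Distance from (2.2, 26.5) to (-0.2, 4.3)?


dx=-2.4, dy=-22.2
d^2 = (-2.4)^2 + (-22.2)^2 = 498.6
d = sqrt(498.6) = 22.3294

22.3294


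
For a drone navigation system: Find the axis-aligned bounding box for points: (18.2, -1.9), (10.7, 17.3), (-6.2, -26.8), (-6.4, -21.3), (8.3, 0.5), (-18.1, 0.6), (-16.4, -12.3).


x range: [-18.1, 18.2]
y range: [-26.8, 17.3]
Bounding box: (-18.1,-26.8) to (18.2,17.3)

(-18.1,-26.8) to (18.2,17.3)


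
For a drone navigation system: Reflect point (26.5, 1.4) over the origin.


Reflection over origin: (x,y) -> (-x,-y)
(26.5, 1.4) -> (-26.5, -1.4)

(-26.5, -1.4)


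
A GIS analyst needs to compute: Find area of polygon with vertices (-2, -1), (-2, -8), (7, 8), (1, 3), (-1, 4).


Shoelace sum: ((-2)*(-8) - (-2)*(-1)) + ((-2)*8 - 7*(-8)) + (7*3 - 1*8) + (1*4 - (-1)*3) + ((-1)*(-1) - (-2)*4)
= 83
Area = |83|/2 = 41.5

41.5


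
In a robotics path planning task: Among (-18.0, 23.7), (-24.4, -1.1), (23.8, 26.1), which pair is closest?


d(P0,P1) = 25.6125, d(P0,P2) = 41.8688, d(P1,P2) = 55.3451
Closest: P0 and P1

Closest pair: (-18.0, 23.7) and (-24.4, -1.1), distance = 25.6125


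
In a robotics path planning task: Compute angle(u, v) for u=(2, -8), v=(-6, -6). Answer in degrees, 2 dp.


u.v = 36, |u| = sqrt(68) = 8.2462, |v| = sqrt(72) = 8.4853
cos(theta) = u.v/(|u||v|) = 36/sqrt(4896) = 0.514496
theta = acos(0.514496) = 59.04 degrees

59.04 degrees
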